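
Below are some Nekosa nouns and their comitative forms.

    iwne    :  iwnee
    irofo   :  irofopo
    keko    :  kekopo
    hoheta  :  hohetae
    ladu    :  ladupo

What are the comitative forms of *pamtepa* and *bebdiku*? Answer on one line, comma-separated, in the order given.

pamtepae, bebdikupo

Looking at the last vowel of each stem: -po when the last vowel of the stem is a rounded vowel (*irofo*, *keko*, *ladu*); -e when the last vowel of the stem is an unrounded vowel (*iwne*, *hoheta*).
Since the last vowel of *pamtepa* is /a/ (an unrounded vowel), it takes -e, giving *pamtepae*.
*bebdiku*: last vowel = /u/, a rounded vowel → -po → *bebdikupo*.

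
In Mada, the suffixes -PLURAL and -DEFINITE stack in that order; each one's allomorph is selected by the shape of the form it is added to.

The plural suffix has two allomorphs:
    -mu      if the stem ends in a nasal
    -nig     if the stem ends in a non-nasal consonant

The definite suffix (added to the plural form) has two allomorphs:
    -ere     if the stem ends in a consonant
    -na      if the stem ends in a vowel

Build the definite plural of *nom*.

nommuna

*nom*: final consonant = /m/, a nasal → -mu → *nommu*.
The final sound of the plural form *nommu* is /u/, which is a vowel, so the definite suffix is -na, giving *nommuna*.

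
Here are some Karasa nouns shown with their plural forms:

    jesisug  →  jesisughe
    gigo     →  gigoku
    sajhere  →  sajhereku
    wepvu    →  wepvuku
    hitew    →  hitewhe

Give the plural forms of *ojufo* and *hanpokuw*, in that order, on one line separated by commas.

ojufoku, hanpokuwhe

Looking at the final sound of each stem: -he when the stem ends in a consonant (*jesisug*, *hitew*); -ku when the stem ends in a vowel (*gigo*, *sajhere*, *wepvu*).
*ojufo* — final sound /o/ (a vowel) → -ku → *ojufoku*.
Since the final sound of *hanpokuw* is /w/ (a consonant), it takes -he, giving *hanpokuwhe*.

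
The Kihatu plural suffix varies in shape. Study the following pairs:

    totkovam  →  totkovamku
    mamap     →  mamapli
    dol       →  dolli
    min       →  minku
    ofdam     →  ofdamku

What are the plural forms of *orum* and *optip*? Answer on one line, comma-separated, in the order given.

The suffix is conditioned by the final consonant: -ku when the stem ends in a nasal (*totkovam*, *min*, *ofdam*); -li when the stem ends in a non-nasal consonant (*mamap*, *dol*).
The final consonant of *orum* is /m/, which is a nasal, so the suffix is -ku, giving *orumku*.
Since the final consonant of *optip* is /p/ (non-nasal), it takes -li, giving *optipli*.

orumku, optipli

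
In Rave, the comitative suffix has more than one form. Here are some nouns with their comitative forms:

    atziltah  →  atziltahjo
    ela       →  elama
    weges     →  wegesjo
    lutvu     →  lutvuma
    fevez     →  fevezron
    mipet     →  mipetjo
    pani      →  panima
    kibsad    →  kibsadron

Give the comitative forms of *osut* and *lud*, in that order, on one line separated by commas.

The pattern is voicing of the final sound: -jo when the stem ends in a voiceless consonant (*atziltah*, *weges*, *mipet*); -ron when the stem ends in a voiced consonant (*fevez*, *kibsad*); -ma when the stem ends in a vowel (*ela*, *lutvu*, *pani*).
*osut*: final sound = /t/, a voiceless consonant → -jo → *osutjo*.
*lud*: final sound = /d/, a voiced consonant → -ron → *ludron*.

osutjo, ludron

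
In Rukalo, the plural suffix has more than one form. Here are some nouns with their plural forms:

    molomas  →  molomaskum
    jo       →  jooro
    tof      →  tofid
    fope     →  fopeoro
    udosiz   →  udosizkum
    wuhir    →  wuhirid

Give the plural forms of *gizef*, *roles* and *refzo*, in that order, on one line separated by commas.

Looking at the final sound of each stem: -kum when the stem ends in a sibilant (*molomas*, *udosiz*); -id when the stem ends in a non-sibilant consonant (*tof*, *wuhir*); -oro when the stem ends in a vowel (*jo*, *fope*).
*gizef*: final sound = /f/, a non-sibilant consonant → -id → *gizefid*.
*roles* — final sound /s/ (a sibilant) → -kum → *roleskum*.
The final sound of *refzo* is /o/, which is a vowel, so the suffix is -oro, giving *refzooro*.

gizefid, roleskum, refzooro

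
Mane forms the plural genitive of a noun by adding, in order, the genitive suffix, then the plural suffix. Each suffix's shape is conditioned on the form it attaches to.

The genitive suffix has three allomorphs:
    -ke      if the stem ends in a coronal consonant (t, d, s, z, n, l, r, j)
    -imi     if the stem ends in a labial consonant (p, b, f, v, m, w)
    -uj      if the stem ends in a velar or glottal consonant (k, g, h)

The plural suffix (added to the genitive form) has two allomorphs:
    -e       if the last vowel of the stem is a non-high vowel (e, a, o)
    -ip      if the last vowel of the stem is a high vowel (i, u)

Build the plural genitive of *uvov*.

*uvov*: final consonant = /v/, labial → -imi → *uvovimi*.
The genitive form *uvovimi*: last vowel = /i/, a high vowel → -ip → *uvovimiip*.

uvovimiip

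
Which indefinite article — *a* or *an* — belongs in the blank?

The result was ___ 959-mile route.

a

The indefinite article is chosen by the initial *sound* of the following word, not its spelling.
The number *959* is spoken "nine hundred …", beginning with /naɪn/ — a consonant sound.
So the article is *a*: The result was a 959-mile route.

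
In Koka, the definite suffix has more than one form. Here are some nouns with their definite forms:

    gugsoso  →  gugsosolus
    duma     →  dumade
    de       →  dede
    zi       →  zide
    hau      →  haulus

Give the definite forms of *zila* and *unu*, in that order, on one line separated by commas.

The pattern is rounding harmony: -lus when the last vowel of the stem is a rounded vowel (*gugsoso*, *hau*); -de when the last vowel of the stem is an unrounded vowel (*duma*, *de*, *zi*).
*zila* — last vowel /a/ (an unrounded vowel) → -de → *zilade*.
The last vowel of *unu* is /u/, which is a rounded vowel, so the suffix is -lus, giving *unulus*.

zilade, unulus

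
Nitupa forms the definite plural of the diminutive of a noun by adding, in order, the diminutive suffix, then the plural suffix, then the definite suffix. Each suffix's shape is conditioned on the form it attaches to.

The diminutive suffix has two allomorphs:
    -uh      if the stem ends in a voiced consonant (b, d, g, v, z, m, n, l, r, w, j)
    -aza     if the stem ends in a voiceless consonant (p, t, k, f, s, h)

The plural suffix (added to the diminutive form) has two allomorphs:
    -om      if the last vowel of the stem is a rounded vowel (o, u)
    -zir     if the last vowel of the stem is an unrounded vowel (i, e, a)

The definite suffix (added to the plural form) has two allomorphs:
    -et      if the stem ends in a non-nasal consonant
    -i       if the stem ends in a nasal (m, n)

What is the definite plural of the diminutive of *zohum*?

Since the final consonant of *zohum* is /m/ (voiced), it takes -uh, giving *zohumuh*.
The last vowel of the diminutive form *zohumuh* is /u/, which is a rounded vowel, so the plural suffix is -om, giving *zohumuhom*.
The final consonant of the plural form *zohumuhom* is /m/, which is a nasal, so the definite suffix is -i, giving *zohumuhomi*.

zohumuhomi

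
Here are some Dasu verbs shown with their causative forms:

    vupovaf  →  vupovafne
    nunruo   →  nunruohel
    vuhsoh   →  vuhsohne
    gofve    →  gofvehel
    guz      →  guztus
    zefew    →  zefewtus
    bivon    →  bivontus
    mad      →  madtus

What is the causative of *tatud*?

The suffix is conditioned by the final sound: -ne when the stem ends in a voiceless consonant (*vupovaf*, *vuhsoh*); -tus when the stem ends in a voiced consonant (*guz*, *zefew*, *bivon*, *mad*); -hel when the stem ends in a vowel (*nunruo*, *gofve*).
*tatud*: final sound = /d/, a voiced consonant → -tus → *tatudtus*.

tatudtus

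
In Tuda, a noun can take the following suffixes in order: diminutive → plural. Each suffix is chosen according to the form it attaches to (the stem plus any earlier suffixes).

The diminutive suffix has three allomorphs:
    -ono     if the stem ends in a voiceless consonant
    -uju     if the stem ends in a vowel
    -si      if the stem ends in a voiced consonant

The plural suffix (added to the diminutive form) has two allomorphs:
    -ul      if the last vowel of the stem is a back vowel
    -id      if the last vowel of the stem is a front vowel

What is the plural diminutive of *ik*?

ikonoul

*ik* — final sound /k/ (a voiceless consonant) → -ono → *ikono*.
The diminutive form *ikono*: last vowel = /o/, a back vowel → -ul → *ikonoul*.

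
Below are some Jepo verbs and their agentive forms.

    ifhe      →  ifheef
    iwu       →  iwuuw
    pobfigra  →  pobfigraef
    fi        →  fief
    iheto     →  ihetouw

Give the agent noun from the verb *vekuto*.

vekutouw

The suffix is conditioned by the last vowel: -uw when the last vowel of the stem is a rounded vowel (*iwu*, *iheto*); -ef when the last vowel of the stem is an unrounded vowel (*ifhe*, *pobfigra*, *fi*).
*vekuto* — last vowel /o/ (a rounded vowel) → -uw → *vekutouw*.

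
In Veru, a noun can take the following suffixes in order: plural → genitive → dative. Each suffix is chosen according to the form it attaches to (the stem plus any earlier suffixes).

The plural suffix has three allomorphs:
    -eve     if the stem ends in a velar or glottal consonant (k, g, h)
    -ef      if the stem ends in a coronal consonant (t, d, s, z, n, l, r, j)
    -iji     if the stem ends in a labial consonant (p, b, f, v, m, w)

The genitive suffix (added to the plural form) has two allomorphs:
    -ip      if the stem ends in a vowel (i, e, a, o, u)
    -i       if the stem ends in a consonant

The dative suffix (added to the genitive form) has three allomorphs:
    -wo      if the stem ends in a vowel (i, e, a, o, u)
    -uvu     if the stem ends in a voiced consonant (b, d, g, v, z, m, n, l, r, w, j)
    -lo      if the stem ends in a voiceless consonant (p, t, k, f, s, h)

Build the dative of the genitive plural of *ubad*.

*ubad* — final consonant /d/ (coronal) → -ef → *ubadef*.
Since the final sound of the plural form *ubadef* is /f/ (a consonant), it takes -i, giving *ubadefi*.
The final sound of the genitive form *ubadefi* is /i/, which is a vowel, so the dative suffix is -wo, giving *ubadefiwo*.

ubadefiwo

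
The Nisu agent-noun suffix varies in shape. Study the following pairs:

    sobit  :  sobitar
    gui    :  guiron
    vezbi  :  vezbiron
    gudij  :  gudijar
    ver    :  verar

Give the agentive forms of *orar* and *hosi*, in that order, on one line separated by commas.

The alternation tracks the final sound of the stem — -ar when the stem ends in a consonant (*sobit*, *gudij*, *ver*); -ron when the stem ends in a vowel (*gui*, *vezbi*).
*orar* — final sound /r/ (a consonant) → -ar → *orarar*.
*hosi*: final sound = /i/, a vowel → -ron → *hosiron*.

orarar, hosiron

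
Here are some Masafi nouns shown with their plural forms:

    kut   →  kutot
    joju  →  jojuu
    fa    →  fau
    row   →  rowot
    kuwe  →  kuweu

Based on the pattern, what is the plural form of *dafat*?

Looking at the final sound of each stem: -ot when the stem ends in a consonant (*kut*, *row*); -u when the stem ends in a vowel (*joju*, *fa*, *kuwe*).
The final sound of *dafat* is /t/, which is a consonant, so the suffix is -ot, giving *dafatot*.

dafatot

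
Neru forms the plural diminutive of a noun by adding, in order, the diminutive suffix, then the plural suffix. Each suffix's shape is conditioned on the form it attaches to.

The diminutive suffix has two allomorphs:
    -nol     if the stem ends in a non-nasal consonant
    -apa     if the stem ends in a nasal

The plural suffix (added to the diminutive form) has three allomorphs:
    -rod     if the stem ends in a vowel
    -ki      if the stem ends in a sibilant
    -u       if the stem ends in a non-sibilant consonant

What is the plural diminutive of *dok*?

doknolu

*dok* — final consonant /k/ (non-nasal) → -nol → *doknol*.
The diminutive form *doknol* — final sound /l/ (a non-sibilant consonant) → -u → *doknolu*.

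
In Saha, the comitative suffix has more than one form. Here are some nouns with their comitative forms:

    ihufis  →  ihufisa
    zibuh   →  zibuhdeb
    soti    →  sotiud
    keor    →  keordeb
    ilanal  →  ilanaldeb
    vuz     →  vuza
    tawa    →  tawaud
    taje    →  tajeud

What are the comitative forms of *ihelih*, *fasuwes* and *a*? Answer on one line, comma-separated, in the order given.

Looking at the final sound of each stem: -a when the stem ends in a sibilant (*ihufis*, *vuz*); -deb when the stem ends in a non-sibilant consonant (*zibuh*, *keor*, *ilanal*); -ud when the stem ends in a vowel (*soti*, *tawa*, *taje*).
*ihelih* — final sound /h/ (a non-sibilant consonant) → -deb → *ihelihdeb*.
Since the final sound of *fasuwes* is /s/ (a sibilant), it takes -a, giving *fasuwesa*.
*a* — final sound /a/ (a vowel) → -ud → *aud*.

ihelihdeb, fasuwesa, aud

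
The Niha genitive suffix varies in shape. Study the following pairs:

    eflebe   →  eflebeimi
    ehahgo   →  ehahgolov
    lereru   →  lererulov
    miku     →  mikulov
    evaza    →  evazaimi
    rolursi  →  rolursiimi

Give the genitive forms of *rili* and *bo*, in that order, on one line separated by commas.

riliimi, bolov

Looking at the last vowel of each stem: -lov when the last vowel of the stem is a rounded vowel (*ehahgo*, *lereru*, *miku*); -imi when the last vowel of the stem is an unrounded vowel (*eflebe*, *evaza*, *rolursi*).
The last vowel of *rili* is /i/, which is an unrounded vowel, so the suffix is -imi, giving *riliimi*.
Since the last vowel of *bo* is /o/ (a rounded vowel), it takes -lov, giving *bolov*.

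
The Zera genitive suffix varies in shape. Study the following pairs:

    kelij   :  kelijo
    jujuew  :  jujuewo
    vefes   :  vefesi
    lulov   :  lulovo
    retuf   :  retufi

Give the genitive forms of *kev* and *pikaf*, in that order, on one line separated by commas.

Looking at the final consonant of each stem: -i when the stem ends in a voiceless consonant (*vefes*, *retuf*); -o when the stem ends in a voiced consonant (*kelij*, *jujuew*, *lulov*).
*kev* — final consonant /v/ (voiced) → -o → *kevo*.
*pikaf* — final consonant /f/ (voiceless) → -i → *pikafi*.

kevo, pikafi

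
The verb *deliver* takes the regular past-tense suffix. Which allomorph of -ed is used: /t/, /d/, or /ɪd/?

/d/

The stem *deliver* ends in a voiced sound other than /d/.
The -ed suffix is realized as /ɪd/ after /t, d/; as /t/ after other voiceless consonants; and as /d/ after other voiced sounds.
So -ed on *deliver* is pronounced /d/.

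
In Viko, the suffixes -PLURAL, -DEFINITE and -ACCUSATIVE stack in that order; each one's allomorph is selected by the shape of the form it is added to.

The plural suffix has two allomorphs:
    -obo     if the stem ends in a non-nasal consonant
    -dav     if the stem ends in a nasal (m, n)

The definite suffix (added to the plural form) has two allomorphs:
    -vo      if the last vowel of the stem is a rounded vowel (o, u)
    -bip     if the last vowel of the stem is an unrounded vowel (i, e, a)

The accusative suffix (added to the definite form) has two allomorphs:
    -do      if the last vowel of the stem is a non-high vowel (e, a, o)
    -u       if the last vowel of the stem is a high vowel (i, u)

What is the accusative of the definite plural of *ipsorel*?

Since the final consonant of *ipsorel* is /l/ (non-nasal), it takes -obo, giving *ipsorelobo*.
The plural form *ipsorelobo*: last vowel = /o/, a rounded vowel → -vo → *ipsorelobovo*.
The last vowel of the definite form *ipsorelobovo* is /o/, which is a non-high vowel, so the accusative suffix is -do, giving *ipsorelobovodo*.

ipsorelobovodo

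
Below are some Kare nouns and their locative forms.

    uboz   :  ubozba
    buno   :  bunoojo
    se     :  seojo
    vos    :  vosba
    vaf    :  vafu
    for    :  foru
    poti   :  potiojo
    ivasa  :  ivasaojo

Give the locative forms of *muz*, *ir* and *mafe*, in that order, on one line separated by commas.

muzba, iru, mafeojo

The pattern is sibilance of the final sound: -ba when the stem ends in a sibilant (*uboz*, *vos*); -u when the stem ends in a non-sibilant consonant (*vaf*, *for*); -ojo when the stem ends in a vowel (*buno*, *se*, *poti*, *ivasa*).
The final sound of *muz* is /z/, which is a sibilant, so the suffix is -ba, giving *muzba*.
*ir*: final sound = /r/, a non-sibilant consonant → -u → *iru*.
*mafe* — final sound /e/ (a vowel) → -ojo → *mafeojo*.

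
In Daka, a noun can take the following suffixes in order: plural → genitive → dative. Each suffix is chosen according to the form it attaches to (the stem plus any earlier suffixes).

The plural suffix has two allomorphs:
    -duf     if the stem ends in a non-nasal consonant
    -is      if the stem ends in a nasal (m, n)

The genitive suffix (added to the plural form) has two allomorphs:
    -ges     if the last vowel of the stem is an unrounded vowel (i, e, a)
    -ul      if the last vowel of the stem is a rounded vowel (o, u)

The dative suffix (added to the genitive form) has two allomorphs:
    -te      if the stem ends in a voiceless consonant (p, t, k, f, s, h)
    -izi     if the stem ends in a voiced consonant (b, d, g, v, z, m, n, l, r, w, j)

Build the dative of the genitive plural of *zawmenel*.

zawmeneldufulizi

*zawmenel* — final consonant /l/ (non-nasal) → -duf → *zawmenelduf*.
The last vowel of the plural form *zawmenelduf* is /u/, which is a rounded vowel, so the genitive suffix is -ul, giving *zawmenelduful*.
The genitive form *zawmenelduful* — final consonant /l/ (voiced) → -izi → *zawmeneldufulizi*.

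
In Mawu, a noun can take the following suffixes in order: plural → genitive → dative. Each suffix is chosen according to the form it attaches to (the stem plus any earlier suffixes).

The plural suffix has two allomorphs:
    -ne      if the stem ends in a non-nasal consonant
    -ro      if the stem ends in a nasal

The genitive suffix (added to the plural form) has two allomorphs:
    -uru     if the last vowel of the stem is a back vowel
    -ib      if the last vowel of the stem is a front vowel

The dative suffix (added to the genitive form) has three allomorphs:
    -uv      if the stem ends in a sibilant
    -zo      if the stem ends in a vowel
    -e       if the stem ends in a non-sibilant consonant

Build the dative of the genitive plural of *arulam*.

arulamrouruzo

*arulam*: final consonant = /m/, a nasal → -ro → *arulamro*.
The plural form *arulamro* — last vowel /o/ (a back vowel) → -uru → *arulamrouru*.
The genitive form *arulamrouru*: final sound = /u/, a vowel → -zo → *arulamrouruzo*.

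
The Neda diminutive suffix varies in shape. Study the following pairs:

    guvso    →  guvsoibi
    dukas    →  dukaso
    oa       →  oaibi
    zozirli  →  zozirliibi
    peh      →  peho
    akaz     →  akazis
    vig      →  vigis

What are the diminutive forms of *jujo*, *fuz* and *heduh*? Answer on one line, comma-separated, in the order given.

The suffix is conditioned by the final sound: -o when the stem ends in a voiceless consonant (*dukas*, *peh*); -is when the stem ends in a voiced consonant (*akaz*, *vig*); -ibi when the stem ends in a vowel (*guvso*, *oa*, *zozirli*).
*jujo*: final sound = /o/, a vowel → -ibi → *jujoibi*.
Since the final sound of *fuz* is /z/ (a voiced consonant), it takes -is, giving *fuzis*.
Since the final sound of *heduh* is /h/ (a voiceless consonant), it takes -o, giving *heduho*.

jujoibi, fuzis, heduho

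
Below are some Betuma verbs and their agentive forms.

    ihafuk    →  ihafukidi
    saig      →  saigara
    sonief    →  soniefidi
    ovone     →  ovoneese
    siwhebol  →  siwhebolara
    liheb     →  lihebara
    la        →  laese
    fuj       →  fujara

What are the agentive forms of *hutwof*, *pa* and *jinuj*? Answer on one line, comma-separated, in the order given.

hutwofidi, paese, jinujara

The alternation tracks the final sound of the stem — -idi when the stem ends in a voiceless consonant (*ihafuk*, *sonief*); -ara when the stem ends in a voiced consonant (*saig*, *siwhebol*, *liheb*, *fuj*); -ese when the stem ends in a vowel (*ovone*, *la*).
*hutwof*: final sound = /f/, a voiceless consonant → -idi → *hutwofidi*.
*pa* — final sound /a/ (a vowel) → -ese → *paese*.
*jinuj* — final sound /j/ (a voiced consonant) → -ara → *jinujara*.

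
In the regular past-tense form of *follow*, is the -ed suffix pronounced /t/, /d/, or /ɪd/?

The stem *follow* ends in a voiced sound other than /d/.
The -ed suffix is realized as /ɪd/ after /t, d/; as /t/ after other voiceless consonants; and as /d/ after other voiced sounds.
So -ed on *follow* is pronounced /d/.

/d/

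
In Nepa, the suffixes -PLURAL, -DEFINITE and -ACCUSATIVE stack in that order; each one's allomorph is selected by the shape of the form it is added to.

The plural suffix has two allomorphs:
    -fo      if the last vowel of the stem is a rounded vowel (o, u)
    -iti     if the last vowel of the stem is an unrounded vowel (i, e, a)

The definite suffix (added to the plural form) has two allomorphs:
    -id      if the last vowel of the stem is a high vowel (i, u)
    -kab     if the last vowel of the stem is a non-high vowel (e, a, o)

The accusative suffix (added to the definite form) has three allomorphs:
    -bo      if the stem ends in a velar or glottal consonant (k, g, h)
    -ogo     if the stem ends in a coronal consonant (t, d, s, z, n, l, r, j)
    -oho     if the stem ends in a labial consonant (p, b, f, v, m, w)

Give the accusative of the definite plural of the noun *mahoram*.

*mahoram*: last vowel = /a/, an unrounded vowel → -iti → *mahoramiti*.
The plural form *mahoramiti*: last vowel = /i/, a high vowel → -id → *mahoramitiid*.
The final consonant of the definite form *mahoramitiid* is /d/, which is coronal, so the accusative suffix is -ogo, giving *mahoramitiidogo*.

mahoramitiidogo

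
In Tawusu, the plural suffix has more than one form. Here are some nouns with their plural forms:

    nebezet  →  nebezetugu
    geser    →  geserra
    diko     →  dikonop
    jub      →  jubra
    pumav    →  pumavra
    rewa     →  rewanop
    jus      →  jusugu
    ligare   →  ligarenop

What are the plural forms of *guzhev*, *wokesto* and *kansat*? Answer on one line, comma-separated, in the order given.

The alternation tracks the final sound of the stem — -ugu when the stem ends in a voiceless consonant (*nebezet*, *jus*); -ra when the stem ends in a voiced consonant (*geser*, *jub*, *pumav*); -nop when the stem ends in a vowel (*diko*, *rewa*, *ligare*).
The final sound of *guzhev* is /v/, which is a voiced consonant, so the suffix is -ra, giving *guzhevra*.
*wokesto*: final sound = /o/, a vowel → -nop → *wokestonop*.
Since the final sound of *kansat* is /t/ (a voiceless consonant), it takes -ugu, giving *kansatugu*.

guzhevra, wokestonop, kansatugu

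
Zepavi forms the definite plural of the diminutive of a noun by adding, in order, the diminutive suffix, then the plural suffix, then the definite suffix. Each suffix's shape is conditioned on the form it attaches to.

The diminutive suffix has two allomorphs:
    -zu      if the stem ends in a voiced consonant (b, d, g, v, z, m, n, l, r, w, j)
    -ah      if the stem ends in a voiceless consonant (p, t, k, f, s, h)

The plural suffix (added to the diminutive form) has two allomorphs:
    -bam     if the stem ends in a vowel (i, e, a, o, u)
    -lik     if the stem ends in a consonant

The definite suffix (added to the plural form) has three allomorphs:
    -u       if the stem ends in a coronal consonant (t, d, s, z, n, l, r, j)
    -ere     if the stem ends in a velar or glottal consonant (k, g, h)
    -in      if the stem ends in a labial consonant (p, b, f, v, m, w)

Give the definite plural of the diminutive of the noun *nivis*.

*nivis*: final consonant = /s/, voiceless → -ah → *nivisah*.
The diminutive form *nivisah* — final sound /h/ (a consonant) → -lik → *nivisahlik*.
The plural form *nivisahlik*: final consonant = /k/, velar/glottal → -ere → *nivisahlikere*.

nivisahlikere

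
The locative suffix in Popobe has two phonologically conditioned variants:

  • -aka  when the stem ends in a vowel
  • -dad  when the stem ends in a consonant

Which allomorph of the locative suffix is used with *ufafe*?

-aka

The final sound of *ufafe* is /e/, which is a vowel, so the suffix is -aka.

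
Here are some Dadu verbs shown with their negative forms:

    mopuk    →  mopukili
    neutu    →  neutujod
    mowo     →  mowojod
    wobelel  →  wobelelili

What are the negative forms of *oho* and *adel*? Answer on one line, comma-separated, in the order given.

The alternation tracks the final sound of the stem — -ili when the stem ends in a consonant (*mopuk*, *wobelel*); -jod when the stem ends in a vowel (*neutu*, *mowo*).
Since the final sound of *oho* is /o/ (a vowel), it takes -jod, giving *ohojod*.
The final sound of *adel* is /l/, which is a consonant, so the suffix is -ili, giving *adelili*.

ohojod, adelili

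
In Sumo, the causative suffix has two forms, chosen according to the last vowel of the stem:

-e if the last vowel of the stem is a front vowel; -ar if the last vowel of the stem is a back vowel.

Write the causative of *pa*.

*pa*: last vowel = /a/, a back vowel → -ar → *paar*.

paar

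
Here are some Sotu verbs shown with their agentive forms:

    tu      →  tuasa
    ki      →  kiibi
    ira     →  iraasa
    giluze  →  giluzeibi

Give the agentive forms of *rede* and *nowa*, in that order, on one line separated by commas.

The pattern is front/back vowel harmony: -ibi when the last vowel of the stem is a front vowel (*ki*, *giluze*); -asa when the last vowel of the stem is a back vowel (*tu*, *ira*).
*rede*: last vowel = /e/, a front vowel → -ibi → *redeibi*.
The last vowel of *nowa* is /a/, which is a back vowel, so the suffix is -asa, giving *nowaasa*.

redeibi, nowaasa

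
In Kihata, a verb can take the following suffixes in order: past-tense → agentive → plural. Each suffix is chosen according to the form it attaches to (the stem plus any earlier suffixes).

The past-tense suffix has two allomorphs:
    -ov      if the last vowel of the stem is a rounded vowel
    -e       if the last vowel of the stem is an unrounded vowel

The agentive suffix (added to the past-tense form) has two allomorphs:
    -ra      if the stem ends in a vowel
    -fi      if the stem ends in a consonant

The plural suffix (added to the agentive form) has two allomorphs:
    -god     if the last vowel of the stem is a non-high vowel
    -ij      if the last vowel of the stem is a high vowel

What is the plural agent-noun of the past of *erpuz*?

erpuzovfiij

Since the last vowel of *erpuz* is /u/ (a rounded vowel), it takes -ov, giving *erpuzov*.
The past-tense form *erpuzov* — final sound /v/ (a consonant) → -fi → *erpuzovfi*.
The last vowel of the agentive form *erpuzovfi* is /i/, which is a high vowel, so the plural suffix is -ij, giving *erpuzovfiij*.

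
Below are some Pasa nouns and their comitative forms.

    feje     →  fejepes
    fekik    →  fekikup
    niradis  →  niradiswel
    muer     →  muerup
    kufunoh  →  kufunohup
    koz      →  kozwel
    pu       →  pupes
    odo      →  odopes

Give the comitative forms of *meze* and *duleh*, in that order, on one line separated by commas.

The alternation tracks the final sound of the stem — -wel when the stem ends in a sibilant (*niradis*, *koz*); -up when the stem ends in a non-sibilant consonant (*fekik*, *muer*, *kufunoh*); -pes when the stem ends in a vowel (*feje*, *pu*, *odo*).
Since the final sound of *meze* is /e/ (a vowel), it takes -pes, giving *mezepes*.
*duleh* — final sound /h/ (a non-sibilant consonant) → -up → *dulehup*.

mezepes, dulehup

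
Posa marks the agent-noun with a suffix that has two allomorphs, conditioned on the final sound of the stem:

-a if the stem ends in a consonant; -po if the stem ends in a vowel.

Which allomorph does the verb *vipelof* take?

-a

*vipelof* — final sound /f/ (a consonant) → -a.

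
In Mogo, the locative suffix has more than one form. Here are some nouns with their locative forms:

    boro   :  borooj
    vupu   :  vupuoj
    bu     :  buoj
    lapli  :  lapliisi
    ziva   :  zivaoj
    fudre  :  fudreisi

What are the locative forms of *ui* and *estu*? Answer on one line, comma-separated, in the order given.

uiisi, estuoj

Looking at the last vowel of each stem: -isi when the last vowel of the stem is a front vowel (*lapli*, *fudre*); -oj when the last vowel of the stem is a back vowel (*boro*, *vupu*, *bu*, *ziva*).
The last vowel of *ui* is /i/, which is a front vowel, so the suffix is -isi, giving *uiisi*.
*estu*: last vowel = /u/, a back vowel → -oj → *estuoj*.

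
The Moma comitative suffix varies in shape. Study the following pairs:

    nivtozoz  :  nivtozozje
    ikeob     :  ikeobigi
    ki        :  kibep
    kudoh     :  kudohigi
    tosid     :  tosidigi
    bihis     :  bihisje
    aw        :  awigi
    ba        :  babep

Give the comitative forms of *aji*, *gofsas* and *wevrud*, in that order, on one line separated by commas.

The alternation tracks the final sound of the stem — -je when the stem ends in a sibilant (*nivtozoz*, *bihis*); -igi when the stem ends in a non-sibilant consonant (*ikeob*, *kudoh*, *tosid*, *aw*); -bep when the stem ends in a vowel (*ki*, *ba*).
*aji*: final sound = /i/, a vowel → -bep → *ajibep*.
Since the final sound of *gofsas* is /s/ (a sibilant), it takes -je, giving *gofsasje*.
*wevrud*: final sound = /d/, a non-sibilant consonant → -igi → *wevrudigi*.

ajibep, gofsasje, wevrudigi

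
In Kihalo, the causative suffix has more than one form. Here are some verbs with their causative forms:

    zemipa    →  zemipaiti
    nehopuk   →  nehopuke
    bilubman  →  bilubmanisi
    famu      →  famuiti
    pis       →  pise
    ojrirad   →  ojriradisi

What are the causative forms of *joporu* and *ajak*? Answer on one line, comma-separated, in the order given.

Looking at the final sound of each stem: -e when the stem ends in a voiceless consonant (*nehopuk*, *pis*); -isi when the stem ends in a voiced consonant (*bilubman*, *ojrirad*); -iti when the stem ends in a vowel (*zemipa*, *famu*).
The final sound of *joporu* is /u/, which is a vowel, so the suffix is -iti, giving *joporuiti*.
*ajak*: final sound = /k/, a voiceless consonant → -e → *ajake*.

joporuiti, ajake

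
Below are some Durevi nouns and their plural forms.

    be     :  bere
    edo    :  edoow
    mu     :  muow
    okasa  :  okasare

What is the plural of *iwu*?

iwuow

The alternation tracks the last vowel of the stem — -ow when the last vowel of the stem is a rounded vowel (*edo*, *mu*); -re when the last vowel of the stem is an unrounded vowel (*be*, *okasa*).
*iwu*: last vowel = /u/, a rounded vowel → -ow → *iwuow*.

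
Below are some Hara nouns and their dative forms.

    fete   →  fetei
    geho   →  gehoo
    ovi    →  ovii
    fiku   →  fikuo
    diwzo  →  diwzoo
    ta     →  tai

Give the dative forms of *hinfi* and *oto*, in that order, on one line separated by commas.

hinfii, otoo

Looking at the last vowel of each stem: -o when the last vowel of the stem is a rounded vowel (*geho*, *fiku*, *diwzo*); -i when the last vowel of the stem is an unrounded vowel (*fete*, *ovi*, *ta*).
Since the last vowel of *hinfi* is /i/ (an unrounded vowel), it takes -i, giving *hinfii*.
*oto* — last vowel /o/ (a rounded vowel) → -o → *otoo*.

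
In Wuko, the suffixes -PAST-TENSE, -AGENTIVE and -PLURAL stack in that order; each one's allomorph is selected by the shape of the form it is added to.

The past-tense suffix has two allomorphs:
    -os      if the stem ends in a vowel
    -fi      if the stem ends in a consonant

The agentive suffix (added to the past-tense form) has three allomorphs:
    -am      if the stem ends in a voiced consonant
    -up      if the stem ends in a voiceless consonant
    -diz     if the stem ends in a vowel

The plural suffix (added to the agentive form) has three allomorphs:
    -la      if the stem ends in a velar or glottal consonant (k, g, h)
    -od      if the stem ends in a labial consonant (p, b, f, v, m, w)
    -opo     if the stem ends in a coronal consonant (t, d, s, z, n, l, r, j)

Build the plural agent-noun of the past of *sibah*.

sibahfidizopo

*sibah*: final sound = /h/, a consonant → -fi → *sibahfi*.
The past-tense form *sibahfi*: final sound = /i/, a vowel → -diz → *sibahfidiz*.
The agentive form *sibahfidiz* — final consonant /z/ (coronal) → -opo → *sibahfidizopo*.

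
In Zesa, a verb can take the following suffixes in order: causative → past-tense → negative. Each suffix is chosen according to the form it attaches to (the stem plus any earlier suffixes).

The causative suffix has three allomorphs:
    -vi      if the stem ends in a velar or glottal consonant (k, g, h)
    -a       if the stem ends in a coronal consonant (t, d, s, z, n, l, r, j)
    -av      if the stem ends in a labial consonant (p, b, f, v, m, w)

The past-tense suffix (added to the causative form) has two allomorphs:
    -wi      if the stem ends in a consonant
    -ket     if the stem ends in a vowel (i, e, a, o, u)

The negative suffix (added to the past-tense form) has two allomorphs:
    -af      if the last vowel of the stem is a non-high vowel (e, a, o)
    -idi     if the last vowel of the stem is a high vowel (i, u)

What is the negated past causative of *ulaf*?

ulafavwiidi

Since the final consonant of *ulaf* is /f/ (labial), it takes -av, giving *ulafav*.
The causative form *ulafav* — final sound /v/ (a consonant) → -wi → *ulafavwi*.
The past-tense form *ulafavwi*: last vowel = /i/, a high vowel → -idi → *ulafavwiidi*.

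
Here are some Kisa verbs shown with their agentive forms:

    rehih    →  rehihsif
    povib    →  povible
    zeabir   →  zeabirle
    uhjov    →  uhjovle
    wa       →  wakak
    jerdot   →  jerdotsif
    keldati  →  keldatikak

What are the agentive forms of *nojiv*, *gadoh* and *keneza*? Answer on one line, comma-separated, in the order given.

The pattern is voicing of the final sound: -sif when the stem ends in a voiceless consonant (*rehih*, *jerdot*); -le when the stem ends in a voiced consonant (*povib*, *zeabir*, *uhjov*); -kak when the stem ends in a vowel (*wa*, *keldati*).
*nojiv* — final sound /v/ (a voiced consonant) → -le → *nojivle*.
*gadoh*: final sound = /h/, a voiceless consonant → -sif → *gadohsif*.
The final sound of *keneza* is /a/, which is a vowel, so the suffix is -kak, giving *kenezakak*.

nojivle, gadohsif, kenezakak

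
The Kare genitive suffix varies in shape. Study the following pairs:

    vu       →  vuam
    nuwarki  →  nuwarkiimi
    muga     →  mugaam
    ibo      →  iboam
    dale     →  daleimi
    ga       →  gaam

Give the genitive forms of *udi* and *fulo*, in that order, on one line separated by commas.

The pattern is front/back vowel harmony: -imi when the last vowel of the stem is a front vowel (*nuwarki*, *dale*); -am when the last vowel of the stem is a back vowel (*vu*, *muga*, *ibo*, *ga*).
Since the last vowel of *udi* is /i/ (a front vowel), it takes -imi, giving *udiimi*.
Since the last vowel of *fulo* is /o/ (a back vowel), it takes -am, giving *fuloam*.

udiimi, fuloam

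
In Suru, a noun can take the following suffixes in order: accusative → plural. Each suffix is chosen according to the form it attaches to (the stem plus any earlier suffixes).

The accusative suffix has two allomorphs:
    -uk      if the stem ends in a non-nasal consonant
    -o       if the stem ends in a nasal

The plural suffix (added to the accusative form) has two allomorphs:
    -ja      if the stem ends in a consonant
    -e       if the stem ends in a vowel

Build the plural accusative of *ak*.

Since the final consonant of *ak* is /k/ (non-nasal), it takes -uk, giving *akuk*.
The accusative form *akuk*: final sound = /k/, a consonant → -ja → *akukja*.

akukja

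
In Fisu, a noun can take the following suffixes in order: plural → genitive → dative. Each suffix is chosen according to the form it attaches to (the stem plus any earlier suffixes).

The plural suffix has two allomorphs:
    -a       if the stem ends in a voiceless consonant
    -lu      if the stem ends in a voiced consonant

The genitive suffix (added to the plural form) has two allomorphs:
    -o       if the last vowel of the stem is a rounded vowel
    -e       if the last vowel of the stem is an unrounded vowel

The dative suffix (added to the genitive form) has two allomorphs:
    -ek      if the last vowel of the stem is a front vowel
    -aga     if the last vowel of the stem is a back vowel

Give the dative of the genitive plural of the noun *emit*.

Since the final consonant of *emit* is /t/ (voiceless), it takes -a, giving *emita*.
The last vowel of the plural form *emita* is /a/, which is an unrounded vowel, so the genitive suffix is -e, giving *emitae*.
The genitive form *emitae* — last vowel /e/ (a front vowel) → -ek → *emitaeek*.

emitaeek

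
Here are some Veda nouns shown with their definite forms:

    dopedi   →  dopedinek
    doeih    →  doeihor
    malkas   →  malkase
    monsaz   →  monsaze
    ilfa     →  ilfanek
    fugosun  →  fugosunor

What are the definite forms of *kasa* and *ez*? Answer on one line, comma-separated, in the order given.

The suffix is conditioned by the final sound: -e when the stem ends in a sibilant (*malkas*, *monsaz*); -or when the stem ends in a non-sibilant consonant (*doeih*, *fugosun*); -nek when the stem ends in a vowel (*dopedi*, *ilfa*).
*kasa* — final sound /a/ (a vowel) → -nek → *kasanek*.
The final sound of *ez* is /z/, which is a sibilant, so the suffix is -e, giving *eze*.

kasanek, eze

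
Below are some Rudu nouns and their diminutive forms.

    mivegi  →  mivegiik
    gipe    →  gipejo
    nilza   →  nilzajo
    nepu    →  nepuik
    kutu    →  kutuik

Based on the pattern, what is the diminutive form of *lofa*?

The suffix is conditioned by the last vowel: -ik when the last vowel of the stem is a high vowel (*mivegi*, *nepu*, *kutu*); -jo when the last vowel of the stem is a non-high vowel (*gipe*, *nilza*).
Since the last vowel of *lofa* is /a/ (a non-high vowel), it takes -jo, giving *lofajo*.

lofajo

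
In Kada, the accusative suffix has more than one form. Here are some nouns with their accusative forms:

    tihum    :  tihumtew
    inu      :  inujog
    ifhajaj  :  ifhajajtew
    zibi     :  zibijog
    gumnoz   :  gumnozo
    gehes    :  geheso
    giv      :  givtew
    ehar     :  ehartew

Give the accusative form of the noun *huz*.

The alternation tracks the final sound of the stem — -o when the stem ends in a sibilant (*gumnoz*, *gehes*); -tew when the stem ends in a non-sibilant consonant (*tihum*, *ifhajaj*, *giv*, *ehar*); -jog when the stem ends in a vowel (*inu*, *zibi*).
The final sound of *huz* is /z/, which is a sibilant, so the suffix is -o, giving *huzo*.

huzo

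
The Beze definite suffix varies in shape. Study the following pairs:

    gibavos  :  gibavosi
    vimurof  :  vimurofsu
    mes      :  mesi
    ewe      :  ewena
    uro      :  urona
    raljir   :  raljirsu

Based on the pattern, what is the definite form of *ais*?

aisi

The pattern is sibilance of the final sound: -i when the stem ends in a sibilant (*gibavos*, *mes*); -su when the stem ends in a non-sibilant consonant (*vimurof*, *raljir*); -na when the stem ends in a vowel (*ewe*, *uro*).
*ais*: final sound = /s/, a sibilant → -i → *aisi*.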